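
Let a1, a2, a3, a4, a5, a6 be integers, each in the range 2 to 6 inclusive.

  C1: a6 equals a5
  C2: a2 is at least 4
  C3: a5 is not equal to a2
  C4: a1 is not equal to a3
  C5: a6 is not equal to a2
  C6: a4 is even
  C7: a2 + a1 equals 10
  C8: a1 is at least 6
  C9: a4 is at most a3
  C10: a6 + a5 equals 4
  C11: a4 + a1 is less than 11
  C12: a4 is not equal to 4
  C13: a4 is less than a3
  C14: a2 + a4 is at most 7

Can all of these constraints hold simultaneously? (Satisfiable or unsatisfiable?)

Setting (a1, a2, a3, a4, a5, a6) = (6, 4, 4, 2, 2, 2) satisfies everything: constraint 7: a2 + a1 = 10; constraint 10: a6 + a5 = 4; constraint 11: a4 + a1 = 8, and the others follow.

Satisfiable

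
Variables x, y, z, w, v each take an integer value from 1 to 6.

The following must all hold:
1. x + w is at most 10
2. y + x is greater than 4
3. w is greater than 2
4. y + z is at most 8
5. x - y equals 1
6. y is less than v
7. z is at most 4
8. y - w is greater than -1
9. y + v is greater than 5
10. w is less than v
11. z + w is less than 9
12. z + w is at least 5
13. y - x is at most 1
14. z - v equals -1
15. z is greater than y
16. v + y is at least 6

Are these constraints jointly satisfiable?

Satisfiable

Try x = 4, y = 3, z = 4, w = 3, v = 5.
Check constraint 1: x + w = 7; constraint 2: y + x = 7. The remaining constraints are straightforward to verify.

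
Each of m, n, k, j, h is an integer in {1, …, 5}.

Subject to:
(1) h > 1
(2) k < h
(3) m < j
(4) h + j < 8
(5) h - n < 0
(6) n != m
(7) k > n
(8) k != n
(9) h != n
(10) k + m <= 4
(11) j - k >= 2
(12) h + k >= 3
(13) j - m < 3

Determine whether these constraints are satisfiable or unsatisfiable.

Unsatisfiable

Constraints 2, 5, and 7 give n < k, k < h, h < n. Chaining: n < k < h < n, which forces n < n — impossible.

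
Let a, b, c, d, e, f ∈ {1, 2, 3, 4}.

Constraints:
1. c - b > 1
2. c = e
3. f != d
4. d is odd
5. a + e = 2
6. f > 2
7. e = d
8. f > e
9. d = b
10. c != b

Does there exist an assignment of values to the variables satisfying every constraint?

Unsatisfiable

From constraints 2, 7, and 9, c = e = d = b, so c = b. But constraint 10 says c ≠ b. Contradiction.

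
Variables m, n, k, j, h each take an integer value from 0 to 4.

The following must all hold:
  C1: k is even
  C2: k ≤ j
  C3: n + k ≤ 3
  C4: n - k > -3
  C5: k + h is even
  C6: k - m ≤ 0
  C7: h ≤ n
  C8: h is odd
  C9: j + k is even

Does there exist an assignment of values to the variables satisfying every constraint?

Unsatisfiable

Constraint 1 makes k even and constraint 8 makes h odd, so k + h must be odd. Constraint 5 says k + h is even — contradiction.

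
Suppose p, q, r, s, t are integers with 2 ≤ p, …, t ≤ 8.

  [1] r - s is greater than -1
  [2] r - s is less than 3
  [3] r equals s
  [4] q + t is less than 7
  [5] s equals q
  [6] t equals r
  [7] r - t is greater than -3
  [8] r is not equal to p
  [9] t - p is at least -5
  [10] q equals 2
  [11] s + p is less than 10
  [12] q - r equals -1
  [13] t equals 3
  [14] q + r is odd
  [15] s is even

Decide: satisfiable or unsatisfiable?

Unsatisfiable

Constraint 13 fixes t = 3 and constraint 10 fixes q = 2. Constraints 3, 5, and 6 give t = r = s = q, so t = q. But 3 ≠ 2 — contradiction.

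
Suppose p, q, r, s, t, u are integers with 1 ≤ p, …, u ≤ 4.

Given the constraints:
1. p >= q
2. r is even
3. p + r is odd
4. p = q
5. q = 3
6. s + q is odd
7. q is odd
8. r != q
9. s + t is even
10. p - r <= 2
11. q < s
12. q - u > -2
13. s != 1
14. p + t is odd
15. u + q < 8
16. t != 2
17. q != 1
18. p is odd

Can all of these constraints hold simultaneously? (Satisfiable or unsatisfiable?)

Satisfiable

The assignment p = 3, q = 3, r = 4, s = 4, t = 4, u = 2 works:
  constraint 10 holds since p - r = -1.
  constraint 12 holds since q - u = 1.
  constraint 15 holds since u + q = 5.
The rest check out directly.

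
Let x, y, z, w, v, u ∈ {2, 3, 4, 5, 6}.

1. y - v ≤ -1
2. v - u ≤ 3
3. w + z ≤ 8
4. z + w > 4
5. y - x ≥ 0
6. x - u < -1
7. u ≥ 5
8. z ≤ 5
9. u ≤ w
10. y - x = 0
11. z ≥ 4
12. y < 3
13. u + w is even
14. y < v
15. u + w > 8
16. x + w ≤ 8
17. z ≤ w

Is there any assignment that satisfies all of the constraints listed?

Unsatisfiable

From constraints 7 and 9: w ≥ u ≥ 5. From constraint 11: z ≥ 4. Hence w + z ≥ 9. But constraint 3 requires w + z ≤ 8, and 8 < 9. Contradiction.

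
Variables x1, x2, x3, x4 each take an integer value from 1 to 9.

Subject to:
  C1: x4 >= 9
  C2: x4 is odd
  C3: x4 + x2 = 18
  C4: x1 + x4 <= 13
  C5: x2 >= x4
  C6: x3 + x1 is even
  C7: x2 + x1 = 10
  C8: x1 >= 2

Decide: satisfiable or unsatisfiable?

From constraints 1 and 5: x2 ≥ x4 ≥ 9. From constraint 8: x1 ≥ 2. Hence x2 + x1 ≥ 11. But constraint 7 requires x2 + x1 = 10, and 10 < 11. Contradiction.

Unsatisfiable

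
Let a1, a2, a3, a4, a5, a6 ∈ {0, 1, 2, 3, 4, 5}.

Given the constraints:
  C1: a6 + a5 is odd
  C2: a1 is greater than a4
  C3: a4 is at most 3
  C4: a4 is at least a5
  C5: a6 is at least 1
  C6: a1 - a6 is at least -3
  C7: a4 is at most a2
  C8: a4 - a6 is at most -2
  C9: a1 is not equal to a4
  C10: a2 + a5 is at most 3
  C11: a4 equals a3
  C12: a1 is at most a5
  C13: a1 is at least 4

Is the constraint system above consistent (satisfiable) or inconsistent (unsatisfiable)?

From constraints 12 and 13: a5 ≥ a1 and a1 ≥ 4, so a5 ≥ 4. From constraints 3 and 4: a5 ≤ a4 and a4 ≤ 3, so a5 ≤ 3. But 3 < 4, so no value of a5 works.

Unsatisfiable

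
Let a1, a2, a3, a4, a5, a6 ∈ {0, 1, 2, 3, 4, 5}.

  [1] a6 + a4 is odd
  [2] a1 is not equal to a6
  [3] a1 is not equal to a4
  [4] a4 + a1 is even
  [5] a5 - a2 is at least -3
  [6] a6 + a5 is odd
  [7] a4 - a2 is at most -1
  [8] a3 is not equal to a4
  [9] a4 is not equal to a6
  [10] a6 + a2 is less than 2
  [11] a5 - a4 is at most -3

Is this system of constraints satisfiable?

Constraints 5, 7, and 11 give a4 − a5 ≥ 3, a5 − a2 ≥ -3, a2 − a4 ≥ 1.
Adding all 3 inequalities: the left sides telescope to 0, and the right sides sum to 3 + (-3) + 1 = 1. So 0 ≥ 1, which is false.

Unsatisfiable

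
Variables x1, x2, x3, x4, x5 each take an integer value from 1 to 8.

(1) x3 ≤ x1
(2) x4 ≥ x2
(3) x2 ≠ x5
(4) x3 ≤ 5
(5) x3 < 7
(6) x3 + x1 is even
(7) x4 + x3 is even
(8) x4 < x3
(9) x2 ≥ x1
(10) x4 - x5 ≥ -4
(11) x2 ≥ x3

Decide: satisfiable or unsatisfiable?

Unsatisfiable

Constraints 2, 8, and 11 give x4 < x3, x3 ≤ x2, x2 ≤ x4. Chaining: x4 < x3 ≤ x2 ≤ x4, which forces x4 < x4 — impossible.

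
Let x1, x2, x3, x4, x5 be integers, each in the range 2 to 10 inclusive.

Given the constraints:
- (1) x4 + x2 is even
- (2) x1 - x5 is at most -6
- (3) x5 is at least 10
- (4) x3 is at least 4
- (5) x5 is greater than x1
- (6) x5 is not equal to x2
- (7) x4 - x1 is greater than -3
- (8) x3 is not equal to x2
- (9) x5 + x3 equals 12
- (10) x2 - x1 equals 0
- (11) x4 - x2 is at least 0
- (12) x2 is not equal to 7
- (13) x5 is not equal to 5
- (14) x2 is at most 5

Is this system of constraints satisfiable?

From constraint 3: x5 ≥ 10. From constraint 4: x3 ≥ 4. Hence x5 + x3 ≥ 14. But constraint 9 requires x5 + x3 = 12, and 12 < 14. Contradiction.

Unsatisfiable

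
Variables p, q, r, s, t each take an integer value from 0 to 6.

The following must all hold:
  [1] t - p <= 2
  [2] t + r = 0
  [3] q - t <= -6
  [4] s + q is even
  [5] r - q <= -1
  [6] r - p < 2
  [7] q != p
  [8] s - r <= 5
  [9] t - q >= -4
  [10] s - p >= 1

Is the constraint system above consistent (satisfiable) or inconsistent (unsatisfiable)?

Unsatisfiable

Constraints 1, 3, 5, 8, and 10 give q − r ≥ 1, r − s ≥ -5, s − p ≥ 1, p − t ≥ -2, t − q ≥ 6.
Adding all 5 inequalities: the left sides telescope to 0, and the right sides sum to 1 + (-5) + 1 + (-2) + 6 = 1. So 0 ≥ 1, which is false.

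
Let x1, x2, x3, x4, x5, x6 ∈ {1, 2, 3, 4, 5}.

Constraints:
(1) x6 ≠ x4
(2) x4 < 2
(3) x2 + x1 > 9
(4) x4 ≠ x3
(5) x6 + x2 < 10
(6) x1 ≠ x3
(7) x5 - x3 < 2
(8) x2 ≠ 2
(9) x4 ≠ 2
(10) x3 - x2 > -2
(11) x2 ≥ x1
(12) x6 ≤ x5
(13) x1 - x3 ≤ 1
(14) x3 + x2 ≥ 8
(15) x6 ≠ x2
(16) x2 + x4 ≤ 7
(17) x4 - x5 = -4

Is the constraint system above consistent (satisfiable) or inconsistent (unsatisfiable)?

Try x1 = 5, x2 = 5, x3 = 4, x4 = 1, x5 = 5, x6 = 4.
Check constraint 3: x2 + x1 = 10; constraint 5: x6 + x2 = 9; constraint 7: x5 - x3 = 1. The remaining constraints are straightforward to verify.

Satisfiable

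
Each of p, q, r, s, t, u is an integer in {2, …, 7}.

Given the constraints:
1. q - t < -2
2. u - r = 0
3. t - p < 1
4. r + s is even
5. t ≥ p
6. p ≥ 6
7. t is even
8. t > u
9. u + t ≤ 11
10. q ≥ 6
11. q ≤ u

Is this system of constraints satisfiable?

Unsatisfiable

From constraints 10 and 11: u ≥ q ≥ 6. From constraints 5 and 6: t ≥ p ≥ 6. Hence u + t ≥ 12. But constraint 9 requires u + t ≤ 11, and 11 < 12. Contradiction.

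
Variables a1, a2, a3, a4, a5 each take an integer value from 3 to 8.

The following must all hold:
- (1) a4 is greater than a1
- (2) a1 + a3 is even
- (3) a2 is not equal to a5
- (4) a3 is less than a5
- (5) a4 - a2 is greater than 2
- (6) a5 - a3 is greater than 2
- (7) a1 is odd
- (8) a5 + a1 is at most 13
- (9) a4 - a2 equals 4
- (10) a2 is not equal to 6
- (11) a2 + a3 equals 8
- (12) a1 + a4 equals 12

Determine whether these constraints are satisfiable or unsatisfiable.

One satisfying assignment is a1 = 5, a2 = 3, a3 = 5, a4 = 7, a5 = 8.
For the less obvious constraints — constraint 5: a4 - a2 = 4; constraint 6: a5 - a3 = 3; constraint 8: a5 + a1 = 13 — and the others hold by inspection.

Satisfiable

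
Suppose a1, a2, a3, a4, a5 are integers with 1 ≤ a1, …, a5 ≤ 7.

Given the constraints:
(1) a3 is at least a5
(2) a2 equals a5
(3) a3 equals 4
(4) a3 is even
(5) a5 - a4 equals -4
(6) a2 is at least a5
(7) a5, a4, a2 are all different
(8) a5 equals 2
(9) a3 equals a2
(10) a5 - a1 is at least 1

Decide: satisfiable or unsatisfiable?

Constraint 3 fixes a3 = 4 and constraint 8 fixes a5 = 2. Constraints 2 and 9 give a3 = a2 = a5, so a3 = a5. But 4 ≠ 2 — contradiction.

Unsatisfiable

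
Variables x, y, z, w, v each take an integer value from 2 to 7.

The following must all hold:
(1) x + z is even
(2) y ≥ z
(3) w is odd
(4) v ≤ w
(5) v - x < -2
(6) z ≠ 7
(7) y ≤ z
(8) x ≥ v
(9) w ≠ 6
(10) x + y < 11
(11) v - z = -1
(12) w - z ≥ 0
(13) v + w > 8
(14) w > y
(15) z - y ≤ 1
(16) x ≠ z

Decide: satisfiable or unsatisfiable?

Satisfiable

Take x = 6, y = 4, z = 4, w = 7, v = 3. Then constraint 5: v - x = -3; constraint 10: x + y = 10; constraint 11: v - z = -1, and every other listed constraint is also met.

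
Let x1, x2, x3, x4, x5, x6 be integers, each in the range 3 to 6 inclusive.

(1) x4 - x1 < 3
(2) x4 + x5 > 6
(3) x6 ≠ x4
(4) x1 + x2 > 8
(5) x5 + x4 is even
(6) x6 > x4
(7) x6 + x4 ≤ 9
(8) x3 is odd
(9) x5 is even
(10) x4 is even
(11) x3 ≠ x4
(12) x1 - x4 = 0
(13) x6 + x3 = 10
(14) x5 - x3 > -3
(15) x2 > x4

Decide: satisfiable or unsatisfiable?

Setting (x1, x2, x3, x4, x5, x6) = (4, 5, 5, 4, 4, 5) satisfies everything: constraint 1: x4 - x1 = 0; constraint 2: x4 + x5 = 8; constraint 4: x1 + x2 = 9, and the others follow.

Satisfiable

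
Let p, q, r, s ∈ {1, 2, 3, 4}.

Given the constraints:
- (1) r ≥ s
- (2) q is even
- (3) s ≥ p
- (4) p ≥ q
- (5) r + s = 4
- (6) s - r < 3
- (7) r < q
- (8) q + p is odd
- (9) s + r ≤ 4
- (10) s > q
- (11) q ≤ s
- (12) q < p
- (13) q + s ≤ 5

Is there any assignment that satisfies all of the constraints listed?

Constraints 1, 3, 7, and 12 give s ≤ r, r < q, q < p, p ≤ s. Chaining: s ≤ r < q < p ≤ s, which forces s < s — impossible.

Unsatisfiable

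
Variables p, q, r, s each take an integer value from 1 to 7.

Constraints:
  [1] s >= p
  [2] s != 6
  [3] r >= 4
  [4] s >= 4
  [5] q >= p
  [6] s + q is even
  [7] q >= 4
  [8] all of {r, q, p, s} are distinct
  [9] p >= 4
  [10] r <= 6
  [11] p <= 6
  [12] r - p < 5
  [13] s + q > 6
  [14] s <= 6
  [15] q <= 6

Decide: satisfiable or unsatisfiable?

Unsatisfiable

Constraints 3, 4, 7, 9, 10, 11, 14, and 15 confine each of r, q, p, s to the 3 values {4, …, 6}.
Constraint 8 requires all 4 of them to be distinct, but only 3 values are available — impossible by the pigeonhole principle.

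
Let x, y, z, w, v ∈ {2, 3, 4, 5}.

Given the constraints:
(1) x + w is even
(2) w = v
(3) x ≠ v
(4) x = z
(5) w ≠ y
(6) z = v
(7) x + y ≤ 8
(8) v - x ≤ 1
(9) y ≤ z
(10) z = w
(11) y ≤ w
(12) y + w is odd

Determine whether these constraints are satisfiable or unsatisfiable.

Unsatisfiable

From constraints 2, 4, and 10, x = z = w = v, so x = v. But constraint 3 says x ≠ v. Contradiction.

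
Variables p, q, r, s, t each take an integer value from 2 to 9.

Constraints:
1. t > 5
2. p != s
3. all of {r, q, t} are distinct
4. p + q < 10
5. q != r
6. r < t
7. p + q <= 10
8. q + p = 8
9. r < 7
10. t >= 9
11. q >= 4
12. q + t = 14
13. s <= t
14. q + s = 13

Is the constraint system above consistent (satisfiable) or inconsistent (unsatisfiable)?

The assignment p = 3, q = 5, r = 3, s = 8, t = 9 works:
  constraint 4 holds since p + q = 8.
  constraint 7 holds since p + q = 8.
  constraint 8 holds since q + p = 8.
The rest check out directly.

Satisfiable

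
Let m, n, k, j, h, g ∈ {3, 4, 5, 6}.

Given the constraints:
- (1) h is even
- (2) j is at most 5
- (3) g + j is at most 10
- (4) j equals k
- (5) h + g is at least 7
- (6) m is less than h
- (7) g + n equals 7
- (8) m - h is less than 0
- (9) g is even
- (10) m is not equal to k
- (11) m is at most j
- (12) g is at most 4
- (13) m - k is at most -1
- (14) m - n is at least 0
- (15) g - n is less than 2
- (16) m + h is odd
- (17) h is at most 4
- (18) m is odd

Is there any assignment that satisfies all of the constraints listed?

Satisfiable

Setting (m, n, k, j, h, g) = (3, 3, 5, 5, 4, 4) satisfies everything: constraint 3: g + j = 9; constraint 5: h + g = 8, and the others follow.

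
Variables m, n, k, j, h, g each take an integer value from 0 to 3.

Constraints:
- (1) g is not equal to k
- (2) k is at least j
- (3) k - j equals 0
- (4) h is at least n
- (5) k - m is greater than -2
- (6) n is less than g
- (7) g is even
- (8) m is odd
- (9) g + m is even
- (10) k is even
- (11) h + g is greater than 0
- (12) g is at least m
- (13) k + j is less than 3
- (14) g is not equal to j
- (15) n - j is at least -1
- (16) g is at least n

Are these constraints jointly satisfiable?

Constraint 7 makes g even and constraint 8 makes m odd, so g + m must be odd. Constraint 9 says g + m is even — contradiction.

Unsatisfiable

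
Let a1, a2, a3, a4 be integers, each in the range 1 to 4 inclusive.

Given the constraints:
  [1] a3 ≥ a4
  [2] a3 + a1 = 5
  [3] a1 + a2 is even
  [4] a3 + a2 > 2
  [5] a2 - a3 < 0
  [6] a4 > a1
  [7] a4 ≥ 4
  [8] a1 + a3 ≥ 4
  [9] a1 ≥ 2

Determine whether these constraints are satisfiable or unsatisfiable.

From constraints 1 and 7: a3 ≥ a4 ≥ 4. From constraint 9: a1 ≥ 2. Hence a3 + a1 ≥ 6. But constraint 2 requires a3 + a1 = 5, and 5 < 6. Contradiction.

Unsatisfiable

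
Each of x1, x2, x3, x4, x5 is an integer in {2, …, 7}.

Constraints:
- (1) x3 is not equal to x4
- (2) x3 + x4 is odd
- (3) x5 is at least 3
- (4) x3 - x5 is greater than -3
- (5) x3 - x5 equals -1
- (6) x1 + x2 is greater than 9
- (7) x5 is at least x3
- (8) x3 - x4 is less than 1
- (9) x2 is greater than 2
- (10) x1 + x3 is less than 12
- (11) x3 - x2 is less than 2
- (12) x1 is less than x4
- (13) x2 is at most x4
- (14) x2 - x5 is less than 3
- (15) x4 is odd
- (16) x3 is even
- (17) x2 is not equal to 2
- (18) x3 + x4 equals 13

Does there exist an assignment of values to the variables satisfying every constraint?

Satisfiable

Try x1 = 3, x2 = 7, x3 = 6, x4 = 7, x5 = 7.
Check constraint 4: x3 - x5 = -1; constraint 5: x3 - x5 = -1. The remaining constraints are straightforward to verify.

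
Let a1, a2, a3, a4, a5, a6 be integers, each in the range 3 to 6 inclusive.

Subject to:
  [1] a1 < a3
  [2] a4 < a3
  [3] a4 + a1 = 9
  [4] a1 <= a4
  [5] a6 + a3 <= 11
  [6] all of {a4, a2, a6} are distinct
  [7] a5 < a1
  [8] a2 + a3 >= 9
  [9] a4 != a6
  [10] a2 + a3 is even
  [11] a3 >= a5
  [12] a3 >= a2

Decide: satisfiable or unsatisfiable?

Satisfiable

Take a1 = 4, a2 = 6, a3 = 6, a4 = 5, a5 = 3, a6 = 4. Then constraint 3: a4 + a1 = 9; constraint 5: a6 + a3 = 10, and every other listed constraint is also met.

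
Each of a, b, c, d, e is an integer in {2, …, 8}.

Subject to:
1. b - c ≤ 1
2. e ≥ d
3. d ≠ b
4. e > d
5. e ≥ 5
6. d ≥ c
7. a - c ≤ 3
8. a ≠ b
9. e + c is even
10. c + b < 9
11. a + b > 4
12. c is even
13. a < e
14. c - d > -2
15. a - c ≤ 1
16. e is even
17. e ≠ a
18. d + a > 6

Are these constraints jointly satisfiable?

Satisfiable

The assignment a = 4, b = 3, c = 4, d = 4, e = 8 works:
  constraint 1 holds since b - c = -1.
  constraint 7 holds since a - c = 0.
The rest check out directly.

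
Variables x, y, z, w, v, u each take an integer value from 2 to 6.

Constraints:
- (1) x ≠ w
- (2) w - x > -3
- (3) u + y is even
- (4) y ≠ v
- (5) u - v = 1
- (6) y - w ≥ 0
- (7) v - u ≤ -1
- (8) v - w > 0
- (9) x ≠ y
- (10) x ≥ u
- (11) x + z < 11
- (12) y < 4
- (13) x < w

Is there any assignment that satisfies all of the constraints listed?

Unsatisfiable

Constraints 7, 8, 10, and 13 give x < w, w < v, v < u, u ≤ x. Chaining: x < w < v < u ≤ x, which forces x < x — impossible.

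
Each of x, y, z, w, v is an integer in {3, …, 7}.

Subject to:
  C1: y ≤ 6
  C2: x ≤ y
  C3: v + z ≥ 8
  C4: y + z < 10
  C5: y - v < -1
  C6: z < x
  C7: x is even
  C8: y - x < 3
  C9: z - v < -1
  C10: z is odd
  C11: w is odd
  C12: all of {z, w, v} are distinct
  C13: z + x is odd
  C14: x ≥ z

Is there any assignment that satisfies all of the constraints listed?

Satisfiable

The assignment x = 4, y = 4, z = 3, w = 5, v = 6 works:
  constraint 3 holds since v + z = 9.
  constraint 4 holds since y + z = 7.
The rest check out directly.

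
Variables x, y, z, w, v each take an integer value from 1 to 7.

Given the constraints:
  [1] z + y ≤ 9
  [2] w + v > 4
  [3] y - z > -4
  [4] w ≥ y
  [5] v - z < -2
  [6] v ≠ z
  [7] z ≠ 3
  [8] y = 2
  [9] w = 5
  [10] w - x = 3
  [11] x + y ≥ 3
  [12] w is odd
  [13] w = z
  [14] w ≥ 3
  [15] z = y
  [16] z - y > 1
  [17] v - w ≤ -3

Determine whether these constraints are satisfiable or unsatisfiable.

Constraint 9 fixes w = 5 and constraint 8 fixes y = 2. Constraints 13 and 15 give w = z = y, so w = y. But 5 ≠ 2 — contradiction.

Unsatisfiable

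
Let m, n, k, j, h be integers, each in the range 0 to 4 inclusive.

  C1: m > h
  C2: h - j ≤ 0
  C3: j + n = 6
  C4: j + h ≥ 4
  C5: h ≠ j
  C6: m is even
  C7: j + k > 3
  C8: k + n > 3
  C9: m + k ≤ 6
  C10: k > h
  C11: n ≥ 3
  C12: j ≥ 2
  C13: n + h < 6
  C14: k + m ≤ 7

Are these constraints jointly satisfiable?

Satisfiable

Try m = 2, n = 3, k = 2, j = 3, h = 1.
Check constraint 2: h - j = -2; constraint 3: j + n = 6. The remaining constraints are straightforward to verify.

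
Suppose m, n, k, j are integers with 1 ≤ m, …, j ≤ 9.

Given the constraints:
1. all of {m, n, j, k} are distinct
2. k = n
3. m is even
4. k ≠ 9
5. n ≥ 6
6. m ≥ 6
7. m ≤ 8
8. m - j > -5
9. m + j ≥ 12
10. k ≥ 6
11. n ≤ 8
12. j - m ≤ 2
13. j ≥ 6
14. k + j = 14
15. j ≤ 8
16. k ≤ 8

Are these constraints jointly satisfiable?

Unsatisfiable

Constraints 5, 6, 7, 10, 11, 13, 15, and 16 confine each of m, n, j, k to the 3 values {6, …, 8}.
Constraint 1 requires all 4 of them to be distinct, but only 3 values are available — impossible by the pigeonhole principle.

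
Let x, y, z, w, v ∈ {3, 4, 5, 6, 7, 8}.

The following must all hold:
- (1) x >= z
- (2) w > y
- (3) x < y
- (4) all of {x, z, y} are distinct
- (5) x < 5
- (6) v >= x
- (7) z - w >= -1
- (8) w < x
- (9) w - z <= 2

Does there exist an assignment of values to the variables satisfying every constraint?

Unsatisfiable

Constraints 2, 3, and 8 give w < x, x < y, y < w. Chaining: w < x < y < w, which forces w < w — impossible.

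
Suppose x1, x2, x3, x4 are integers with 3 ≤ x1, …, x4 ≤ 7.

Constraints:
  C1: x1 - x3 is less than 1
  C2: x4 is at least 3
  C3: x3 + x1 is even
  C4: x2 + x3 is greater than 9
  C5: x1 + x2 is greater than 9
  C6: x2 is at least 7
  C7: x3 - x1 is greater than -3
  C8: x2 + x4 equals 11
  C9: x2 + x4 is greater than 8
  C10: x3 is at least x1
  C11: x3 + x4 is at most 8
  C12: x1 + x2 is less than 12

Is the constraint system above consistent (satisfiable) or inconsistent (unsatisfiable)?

Satisfiable

One satisfying assignment is x1 = 4, x2 = 7, x3 = 4, x4 = 4.
For the less obvious constraints — constraint 1: x1 - x3 = 0; constraint 4: x2 + x3 = 11 — and the others hold by inspection.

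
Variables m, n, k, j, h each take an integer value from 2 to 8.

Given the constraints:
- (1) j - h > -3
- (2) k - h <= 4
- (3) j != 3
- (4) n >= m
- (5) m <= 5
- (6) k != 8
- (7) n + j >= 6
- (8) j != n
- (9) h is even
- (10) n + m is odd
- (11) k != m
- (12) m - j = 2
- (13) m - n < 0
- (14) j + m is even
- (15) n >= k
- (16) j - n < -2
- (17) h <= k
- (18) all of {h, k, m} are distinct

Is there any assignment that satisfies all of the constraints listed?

Setting (m, n, k, j, h) = (4, 7, 3, 2, 2) satisfies everything: constraint 1: j - h = 0; constraint 2: k - h = 1, and the others follow.

Satisfiable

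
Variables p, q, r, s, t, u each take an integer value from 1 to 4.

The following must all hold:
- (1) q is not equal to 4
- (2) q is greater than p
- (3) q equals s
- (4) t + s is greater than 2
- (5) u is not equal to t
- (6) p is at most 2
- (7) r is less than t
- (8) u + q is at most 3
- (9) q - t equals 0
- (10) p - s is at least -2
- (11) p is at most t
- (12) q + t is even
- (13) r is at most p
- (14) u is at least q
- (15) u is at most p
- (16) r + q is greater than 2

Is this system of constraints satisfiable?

Constraints 2, 14, and 15 give u ≤ p, p < q, q ≤ u. Chaining: u ≤ p < q ≤ u, which forces u < u — impossible.

Unsatisfiable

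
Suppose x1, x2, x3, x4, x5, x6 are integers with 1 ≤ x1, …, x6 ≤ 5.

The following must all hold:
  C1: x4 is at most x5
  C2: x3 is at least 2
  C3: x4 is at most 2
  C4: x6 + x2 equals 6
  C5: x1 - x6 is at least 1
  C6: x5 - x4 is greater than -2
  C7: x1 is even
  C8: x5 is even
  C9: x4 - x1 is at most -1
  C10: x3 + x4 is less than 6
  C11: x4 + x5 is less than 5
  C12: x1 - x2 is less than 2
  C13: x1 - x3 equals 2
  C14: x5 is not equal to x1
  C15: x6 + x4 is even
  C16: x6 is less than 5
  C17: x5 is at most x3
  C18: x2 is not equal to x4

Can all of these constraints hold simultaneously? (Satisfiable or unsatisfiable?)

Satisfiable

Setting (x1, x2, x3, x4, x5, x6) = (4, 3, 2, 1, 2, 3) satisfies everything: constraint 4: x6 + x2 = 6; constraint 5: x1 - x6 = 1; constraint 6: x5 - x4 = 1, and the others follow.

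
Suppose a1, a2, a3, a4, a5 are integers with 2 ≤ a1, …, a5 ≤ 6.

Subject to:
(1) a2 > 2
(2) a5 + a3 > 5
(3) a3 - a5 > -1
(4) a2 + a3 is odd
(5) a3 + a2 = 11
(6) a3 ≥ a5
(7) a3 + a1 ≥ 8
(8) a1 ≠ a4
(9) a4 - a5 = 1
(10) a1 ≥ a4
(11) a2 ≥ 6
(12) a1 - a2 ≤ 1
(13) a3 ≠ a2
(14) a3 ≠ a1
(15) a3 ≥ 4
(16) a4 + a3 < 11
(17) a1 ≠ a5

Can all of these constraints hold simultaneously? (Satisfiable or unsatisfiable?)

Satisfiable

Setting (a1, a2, a3, a4, a5) = (6, 6, 5, 4, 3) satisfies everything: constraint 2: a5 + a3 = 8; constraint 3: a3 - a5 = 2, and the others follow.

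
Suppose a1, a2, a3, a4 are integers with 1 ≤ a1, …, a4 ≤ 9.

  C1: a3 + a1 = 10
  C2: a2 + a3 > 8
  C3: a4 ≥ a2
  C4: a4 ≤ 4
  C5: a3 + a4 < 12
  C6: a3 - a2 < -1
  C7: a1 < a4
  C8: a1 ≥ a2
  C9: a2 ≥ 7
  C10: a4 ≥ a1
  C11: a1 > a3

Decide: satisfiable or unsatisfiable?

Unsatisfiable

From constraints 8 and 9: a1 ≥ a2 and a2 ≥ 7, so a1 ≥ 7. From constraints 4 and 10: a1 ≤ a4 and a4 ≤ 4, so a1 ≤ 4. But 4 < 7, so no value of a1 works.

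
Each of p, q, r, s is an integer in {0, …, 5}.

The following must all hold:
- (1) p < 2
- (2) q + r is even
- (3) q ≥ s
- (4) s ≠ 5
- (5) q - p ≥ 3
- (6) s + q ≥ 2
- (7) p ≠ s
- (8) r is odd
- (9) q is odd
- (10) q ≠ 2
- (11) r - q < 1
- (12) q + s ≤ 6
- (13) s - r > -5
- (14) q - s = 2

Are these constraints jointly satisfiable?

Setting (p, q, r, s) = (0, 3, 3, 1) satisfies everything: constraint 5: q - p = 3; constraint 6: s + q = 4, and the others follow.

Satisfiable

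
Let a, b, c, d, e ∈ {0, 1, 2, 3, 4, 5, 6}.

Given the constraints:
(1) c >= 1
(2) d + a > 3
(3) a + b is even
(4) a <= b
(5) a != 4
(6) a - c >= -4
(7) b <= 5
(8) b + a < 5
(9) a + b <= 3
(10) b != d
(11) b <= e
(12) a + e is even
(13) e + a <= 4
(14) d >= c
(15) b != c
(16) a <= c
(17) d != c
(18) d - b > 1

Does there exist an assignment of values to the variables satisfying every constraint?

Try a = 1, b = 1, c = 4, d = 5, e = 3.
Check constraint 2: d + a = 6; constraint 6: a - c = -3; constraint 8: b + a = 2. The remaining constraints are straightforward to verify.

Satisfiable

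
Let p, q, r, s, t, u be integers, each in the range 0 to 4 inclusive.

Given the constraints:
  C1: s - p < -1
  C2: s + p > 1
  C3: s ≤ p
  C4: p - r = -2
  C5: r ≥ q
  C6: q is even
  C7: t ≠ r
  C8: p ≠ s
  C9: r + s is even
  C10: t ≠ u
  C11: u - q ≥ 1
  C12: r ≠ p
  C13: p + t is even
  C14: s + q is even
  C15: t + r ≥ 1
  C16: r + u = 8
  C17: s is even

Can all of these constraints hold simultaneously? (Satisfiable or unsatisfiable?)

Satisfiable

One satisfying assignment is p = 2, q = 2, r = 4, s = 0, t = 0, u = 4.
For the less obvious constraints — constraint 1: s - p = -2; constraint 2: s + p = 2 — and the others hold by inspection.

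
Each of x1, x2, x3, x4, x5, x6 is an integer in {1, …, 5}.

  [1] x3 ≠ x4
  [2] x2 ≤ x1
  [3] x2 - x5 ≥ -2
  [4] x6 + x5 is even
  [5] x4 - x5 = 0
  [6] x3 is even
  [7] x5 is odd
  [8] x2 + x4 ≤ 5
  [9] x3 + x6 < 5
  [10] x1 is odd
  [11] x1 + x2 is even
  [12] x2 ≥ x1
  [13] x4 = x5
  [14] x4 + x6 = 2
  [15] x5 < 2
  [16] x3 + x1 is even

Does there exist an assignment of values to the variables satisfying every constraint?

Constraint 6 makes x3 even and constraint 10 makes x1 odd, so x3 + x1 must be odd. Constraint 16 says x3 + x1 is even — contradiction.

Unsatisfiable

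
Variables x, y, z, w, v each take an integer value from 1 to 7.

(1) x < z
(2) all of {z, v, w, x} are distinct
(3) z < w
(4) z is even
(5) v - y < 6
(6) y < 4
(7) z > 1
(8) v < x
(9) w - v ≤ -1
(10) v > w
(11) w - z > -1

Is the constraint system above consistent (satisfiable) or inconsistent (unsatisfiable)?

Constraints 1, 3, 8, and 10 give w < v, v < x, x < z, z < w. Chaining: w < v < x < z < w, which forces w < w — impossible.

Unsatisfiable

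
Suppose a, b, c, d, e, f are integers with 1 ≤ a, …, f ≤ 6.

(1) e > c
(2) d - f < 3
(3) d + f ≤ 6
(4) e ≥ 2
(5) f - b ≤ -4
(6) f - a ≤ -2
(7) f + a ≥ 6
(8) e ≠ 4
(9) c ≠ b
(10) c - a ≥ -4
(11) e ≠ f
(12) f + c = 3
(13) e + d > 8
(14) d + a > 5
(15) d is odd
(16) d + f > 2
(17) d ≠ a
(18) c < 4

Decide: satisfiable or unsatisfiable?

Setting (a, b, c, d, e, f) = (5, 6, 2, 3, 6, 1) satisfies everything: constraint 2: d - f = 2; constraint 3: d + f = 4, and the others follow.

Satisfiable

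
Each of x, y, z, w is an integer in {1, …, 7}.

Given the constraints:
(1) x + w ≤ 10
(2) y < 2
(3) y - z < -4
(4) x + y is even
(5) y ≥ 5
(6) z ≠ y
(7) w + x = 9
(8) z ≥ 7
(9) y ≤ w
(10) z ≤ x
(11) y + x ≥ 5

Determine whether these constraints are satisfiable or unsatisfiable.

Unsatisfiable

From constraints 8 and 10: x ≥ z ≥ 7. From constraints 5 and 9: w ≥ y ≥ 5. Hence x + w ≥ 12. But constraint 1 requires x + w ≤ 10, and 10 < 12. Contradiction.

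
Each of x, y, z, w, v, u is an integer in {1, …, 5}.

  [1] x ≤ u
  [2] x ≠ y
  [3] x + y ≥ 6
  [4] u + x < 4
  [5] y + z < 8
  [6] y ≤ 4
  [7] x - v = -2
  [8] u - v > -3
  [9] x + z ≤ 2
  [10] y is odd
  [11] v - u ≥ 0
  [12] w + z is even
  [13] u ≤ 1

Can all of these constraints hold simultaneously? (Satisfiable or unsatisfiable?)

From constraints 1 and 13: x ≤ u ≤ 1. From constraint 6: y ≤ 4. Hence x + y ≤ 5. But constraint 3 requires x + y ≥ 6, and 6 > 5. Contradiction.

Unsatisfiable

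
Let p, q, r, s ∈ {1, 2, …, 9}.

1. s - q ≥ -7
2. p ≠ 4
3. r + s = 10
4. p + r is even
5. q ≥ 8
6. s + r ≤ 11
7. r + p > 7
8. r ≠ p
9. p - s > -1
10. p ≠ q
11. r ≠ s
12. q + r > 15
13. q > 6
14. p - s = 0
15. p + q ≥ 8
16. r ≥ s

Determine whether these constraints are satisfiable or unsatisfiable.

Setting (p, q, r, s) = (1, 8, 9, 1) satisfies everything: constraint 1: s - q = -7; constraint 3: r + s = 10; constraint 6: s + r = 10, and the others follow.

Satisfiable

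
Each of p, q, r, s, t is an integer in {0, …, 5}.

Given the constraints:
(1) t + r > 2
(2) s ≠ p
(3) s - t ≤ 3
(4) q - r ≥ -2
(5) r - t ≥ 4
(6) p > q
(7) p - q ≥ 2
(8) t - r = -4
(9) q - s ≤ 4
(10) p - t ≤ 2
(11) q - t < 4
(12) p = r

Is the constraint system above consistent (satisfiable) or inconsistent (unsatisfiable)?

Unsatisfiable

Constraints 4, 5, 7, and 10 give q − r ≥ -2, r − t ≥ 4, t − p ≥ -2, p − q ≥ 2.
Adding all 4 inequalities: the left sides telescope to 0, and the right sides sum to (-2) + 4 + (-2) + 2 = 2. So 0 ≥ 2, which is false.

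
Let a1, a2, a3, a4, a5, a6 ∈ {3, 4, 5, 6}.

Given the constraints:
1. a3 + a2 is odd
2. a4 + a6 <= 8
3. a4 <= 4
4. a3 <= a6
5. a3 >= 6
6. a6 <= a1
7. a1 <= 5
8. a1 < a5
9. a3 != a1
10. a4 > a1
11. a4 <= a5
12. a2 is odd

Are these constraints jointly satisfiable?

From constraints 4 and 5: a6 ≥ a3 and a3 ≥ 6, so a6 ≥ 6. From constraints 6 and 7: a6 ≤ a1 and a1 ≤ 5, so a6 ≤ 5. But 5 < 6, so no value of a6 works.

Unsatisfiable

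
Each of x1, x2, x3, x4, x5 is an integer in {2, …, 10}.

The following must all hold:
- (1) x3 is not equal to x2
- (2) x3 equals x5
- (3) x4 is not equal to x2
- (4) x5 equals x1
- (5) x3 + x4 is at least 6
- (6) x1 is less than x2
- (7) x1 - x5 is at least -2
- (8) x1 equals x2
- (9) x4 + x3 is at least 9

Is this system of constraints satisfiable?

From constraints 2, 4, and 8, x3 = x5 = x1 = x2, so x3 = x2. But constraint 1 says x3 ≠ x2. Contradiction.

Unsatisfiable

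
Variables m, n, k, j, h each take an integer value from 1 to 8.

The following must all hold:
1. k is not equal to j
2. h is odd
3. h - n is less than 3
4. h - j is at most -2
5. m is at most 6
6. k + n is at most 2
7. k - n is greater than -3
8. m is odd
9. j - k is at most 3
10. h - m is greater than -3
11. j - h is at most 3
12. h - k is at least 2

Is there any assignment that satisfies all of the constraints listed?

Constraints 4, 9, and 12 give k − j ≥ -3, j − h ≥ 2, h − k ≥ 2.
Adding all 3 inequalities: the left sides telescope to 0, and the right sides sum to (-3) + 2 + 2 = 1. So 0 ≥ 1, which is false.

Unsatisfiable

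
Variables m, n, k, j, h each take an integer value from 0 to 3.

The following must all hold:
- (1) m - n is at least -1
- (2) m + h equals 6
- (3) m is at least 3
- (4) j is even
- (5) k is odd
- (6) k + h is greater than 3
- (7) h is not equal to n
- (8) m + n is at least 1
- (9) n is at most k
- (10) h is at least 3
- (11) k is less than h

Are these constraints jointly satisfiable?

Satisfiable

Try m = 3, n = 1, k = 1, j = 2, h = 3.
Check constraint 1: m - n = 2; constraint 2: m + h = 6; constraint 6: k + h = 4. The remaining constraints are straightforward to verify.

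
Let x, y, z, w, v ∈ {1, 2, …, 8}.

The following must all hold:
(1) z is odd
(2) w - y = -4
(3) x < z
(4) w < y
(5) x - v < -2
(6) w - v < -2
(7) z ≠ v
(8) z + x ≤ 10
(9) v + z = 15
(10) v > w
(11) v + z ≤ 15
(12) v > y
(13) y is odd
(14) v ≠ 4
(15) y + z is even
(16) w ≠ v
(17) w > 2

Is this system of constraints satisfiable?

Setting (x, y, z, w, v) = (3, 7, 7, 3, 8) satisfies everything: constraint 2: w - y = -4; constraint 5: x - v = -5, and the others follow.

Satisfiable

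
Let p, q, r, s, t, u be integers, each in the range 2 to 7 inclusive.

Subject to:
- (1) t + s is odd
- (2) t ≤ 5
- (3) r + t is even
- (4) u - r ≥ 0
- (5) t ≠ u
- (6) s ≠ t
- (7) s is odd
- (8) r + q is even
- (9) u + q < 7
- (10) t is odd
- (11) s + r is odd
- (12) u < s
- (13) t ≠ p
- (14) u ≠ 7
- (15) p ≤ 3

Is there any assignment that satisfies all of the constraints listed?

Constraint 10 makes t odd and constraint 7 makes s odd, so t + s must be even. Constraint 1 says t + s is odd — contradiction.

Unsatisfiable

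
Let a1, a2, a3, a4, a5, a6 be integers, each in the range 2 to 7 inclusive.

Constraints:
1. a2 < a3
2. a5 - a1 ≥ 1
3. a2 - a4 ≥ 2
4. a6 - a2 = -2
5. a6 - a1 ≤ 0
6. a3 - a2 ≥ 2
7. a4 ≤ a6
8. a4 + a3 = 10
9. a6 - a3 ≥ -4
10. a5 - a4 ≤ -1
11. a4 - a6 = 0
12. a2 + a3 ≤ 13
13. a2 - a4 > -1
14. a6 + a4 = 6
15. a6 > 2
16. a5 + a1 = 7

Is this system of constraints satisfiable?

Unsatisfiable

Constraints 2, 3, 5, 6, 9, and 10 give a2 − a4 ≥ 2, a4 − a5 ≥ 1, a5 − a1 ≥ 1, a1 − a6 ≥ 0, a6 − a3 ≥ -4, a3 − a2 ≥ 2.
Adding all 6 inequalities: the left sides telescope to 0, and the right sides sum to 2 + 1 + 1 + 0 + (-4) + 2 = 2. So 0 ≥ 2, which is false.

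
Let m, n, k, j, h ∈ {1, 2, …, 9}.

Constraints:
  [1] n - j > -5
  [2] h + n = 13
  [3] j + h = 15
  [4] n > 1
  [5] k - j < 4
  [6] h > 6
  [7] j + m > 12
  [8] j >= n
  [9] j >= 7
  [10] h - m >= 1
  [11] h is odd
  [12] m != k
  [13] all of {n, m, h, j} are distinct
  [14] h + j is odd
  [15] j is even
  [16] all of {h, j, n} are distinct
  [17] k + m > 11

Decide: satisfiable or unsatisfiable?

One satisfying assignment is m = 5, n = 6, k = 9, j = 8, h = 7.
For the less obvious constraints — constraint 1: n - j = -2; constraint 2: h + n = 13; constraint 3: j + h = 15 — and the others hold by inspection.

Satisfiable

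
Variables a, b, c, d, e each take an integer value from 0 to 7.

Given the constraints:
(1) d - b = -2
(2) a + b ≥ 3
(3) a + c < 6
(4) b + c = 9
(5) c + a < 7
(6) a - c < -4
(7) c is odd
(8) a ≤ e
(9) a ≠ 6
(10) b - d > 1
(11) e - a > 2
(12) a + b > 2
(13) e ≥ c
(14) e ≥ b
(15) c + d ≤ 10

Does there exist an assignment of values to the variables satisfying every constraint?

Satisfiable

One satisfying assignment is a = 0, b = 4, c = 5, d = 2, e = 5.
For the less obvious constraints — constraint 1: d - b = -2; constraint 2: a + b = 4 — and the others hold by inspection.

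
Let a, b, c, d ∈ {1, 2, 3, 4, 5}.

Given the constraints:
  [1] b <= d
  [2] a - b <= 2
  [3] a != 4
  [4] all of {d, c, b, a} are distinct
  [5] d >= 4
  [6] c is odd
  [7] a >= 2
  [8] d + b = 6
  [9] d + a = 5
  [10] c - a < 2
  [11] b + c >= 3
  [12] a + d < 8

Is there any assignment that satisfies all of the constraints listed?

Unsatisfiable

From constraint 5: d ≥ 4. From constraint 7: a ≥ 2. Hence d + a ≥ 6. But constraint 9 requires d + a = 5, and 5 < 6. Contradiction.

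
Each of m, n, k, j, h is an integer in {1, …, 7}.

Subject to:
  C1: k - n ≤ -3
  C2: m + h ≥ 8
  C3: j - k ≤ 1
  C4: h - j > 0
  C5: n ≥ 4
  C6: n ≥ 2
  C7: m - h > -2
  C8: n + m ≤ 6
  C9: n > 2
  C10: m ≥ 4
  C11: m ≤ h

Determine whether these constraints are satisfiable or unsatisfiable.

Unsatisfiable

From constraint 5: n ≥ 4. From constraint 10: m ≥ 4. Hence n + m ≥ 8. But constraint 8 requires n + m ≤ 6, and 6 < 8. Contradiction.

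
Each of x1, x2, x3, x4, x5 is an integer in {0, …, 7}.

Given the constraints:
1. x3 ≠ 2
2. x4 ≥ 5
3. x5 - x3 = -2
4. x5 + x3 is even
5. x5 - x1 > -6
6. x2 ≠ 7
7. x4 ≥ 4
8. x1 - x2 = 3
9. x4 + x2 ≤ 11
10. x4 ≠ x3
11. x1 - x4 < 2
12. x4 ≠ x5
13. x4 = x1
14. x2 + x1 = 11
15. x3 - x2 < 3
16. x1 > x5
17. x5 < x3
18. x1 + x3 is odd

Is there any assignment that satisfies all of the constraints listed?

Satisfiable

Take x1 = 7, x2 = 4, x3 = 4, x4 = 7, x5 = 2. Then constraint 3: x5 - x3 = -2; constraint 5: x5 - x1 = -5, and every other listed constraint is also met.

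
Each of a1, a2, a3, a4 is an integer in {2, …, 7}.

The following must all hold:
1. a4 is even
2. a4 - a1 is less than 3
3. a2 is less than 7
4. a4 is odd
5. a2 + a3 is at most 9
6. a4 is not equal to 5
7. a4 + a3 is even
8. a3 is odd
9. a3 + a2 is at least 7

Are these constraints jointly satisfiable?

Constraint 1 makes a4 even and constraint 8 makes a3 odd, so a4 + a3 must be odd. Constraint 7 says a4 + a3 is even — contradiction.

Unsatisfiable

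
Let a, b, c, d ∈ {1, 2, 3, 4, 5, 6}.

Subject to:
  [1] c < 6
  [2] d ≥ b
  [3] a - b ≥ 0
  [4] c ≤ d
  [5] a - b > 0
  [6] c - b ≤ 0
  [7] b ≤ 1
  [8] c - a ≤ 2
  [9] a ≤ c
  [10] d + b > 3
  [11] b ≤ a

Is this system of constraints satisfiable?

Constraints 5, 6, and 9 give a ≤ c, c ≤ b, b < a. Chaining: a ≤ c ≤ b < a, which forces a < a — impossible.

Unsatisfiable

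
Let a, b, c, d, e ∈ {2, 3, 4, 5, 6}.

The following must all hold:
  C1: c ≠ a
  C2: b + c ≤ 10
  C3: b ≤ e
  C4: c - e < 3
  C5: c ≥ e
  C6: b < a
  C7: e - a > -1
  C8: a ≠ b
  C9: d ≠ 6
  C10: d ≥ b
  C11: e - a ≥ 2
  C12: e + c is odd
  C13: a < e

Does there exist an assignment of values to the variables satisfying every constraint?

Satisfiable

The assignment a = 3, b = 2, c = 6, d = 2, e = 5 works:
  constraint 2 holds since b + c = 8.
  constraint 4 holds since c - e = 1.
  constraint 7 holds since e - a = 2.
The rest check out directly.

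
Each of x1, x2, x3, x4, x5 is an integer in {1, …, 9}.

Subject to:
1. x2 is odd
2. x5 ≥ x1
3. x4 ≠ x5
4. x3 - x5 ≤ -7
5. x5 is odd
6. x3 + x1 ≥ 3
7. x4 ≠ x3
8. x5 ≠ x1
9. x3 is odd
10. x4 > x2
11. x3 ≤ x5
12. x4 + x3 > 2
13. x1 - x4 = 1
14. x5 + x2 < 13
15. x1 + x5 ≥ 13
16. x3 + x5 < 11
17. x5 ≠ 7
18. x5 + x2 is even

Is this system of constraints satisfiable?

Satisfiable

The assignment x1 = 4, x2 = 1, x3 = 1, x4 = 3, x5 = 9 works:
  constraint 4 holds since x3 - x5 = -8.
  constraint 6 holds since x3 + x1 = 5.
  constraint 12 holds since x4 + x3 = 4.
The rest check out directly.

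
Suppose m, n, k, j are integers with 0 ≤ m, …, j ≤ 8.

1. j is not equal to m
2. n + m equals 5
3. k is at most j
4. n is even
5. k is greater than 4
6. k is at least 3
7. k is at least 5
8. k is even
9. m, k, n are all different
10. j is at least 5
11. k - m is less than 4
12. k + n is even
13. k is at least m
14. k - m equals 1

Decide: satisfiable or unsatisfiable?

Take m = 5, n = 0, k = 6, j = 8. Then constraint 2: n + m = 5; constraint 11: k - m = 1, and every other listed constraint is also met.

Satisfiable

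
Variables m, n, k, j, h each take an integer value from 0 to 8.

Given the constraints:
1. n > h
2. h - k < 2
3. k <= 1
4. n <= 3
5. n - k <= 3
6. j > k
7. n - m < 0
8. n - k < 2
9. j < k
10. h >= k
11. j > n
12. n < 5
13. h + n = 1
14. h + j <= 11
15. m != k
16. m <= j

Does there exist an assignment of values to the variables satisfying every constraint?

Unsatisfiable

Constraints 1, 7, 9, 10, and 16 give k ≤ h, h < n, n < m, m ≤ j, j < k. Chaining: k ≤ h < n < m ≤ j < k, which forces k < k — impossible.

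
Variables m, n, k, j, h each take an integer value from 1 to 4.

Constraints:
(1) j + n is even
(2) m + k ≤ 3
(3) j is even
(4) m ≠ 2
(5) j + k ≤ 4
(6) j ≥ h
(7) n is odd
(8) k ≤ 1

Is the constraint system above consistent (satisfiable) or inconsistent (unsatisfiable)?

Unsatisfiable

Constraint 3 makes j even and constraint 7 makes n odd, so j + n must be odd. Constraint 1 says j + n is even — contradiction.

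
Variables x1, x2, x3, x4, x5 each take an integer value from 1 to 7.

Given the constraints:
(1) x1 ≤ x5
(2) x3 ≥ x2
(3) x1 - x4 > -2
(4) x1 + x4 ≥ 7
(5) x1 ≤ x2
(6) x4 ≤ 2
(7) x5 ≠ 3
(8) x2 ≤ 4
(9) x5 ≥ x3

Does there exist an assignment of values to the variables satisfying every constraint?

Unsatisfiable

From constraints 5 and 8: x1 ≤ x2 ≤ 4. From constraint 6: x4 ≤ 2. Hence x1 + x4 ≤ 6. But constraint 4 requires x1 + x4 ≥ 7, and 7 > 6. Contradiction.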